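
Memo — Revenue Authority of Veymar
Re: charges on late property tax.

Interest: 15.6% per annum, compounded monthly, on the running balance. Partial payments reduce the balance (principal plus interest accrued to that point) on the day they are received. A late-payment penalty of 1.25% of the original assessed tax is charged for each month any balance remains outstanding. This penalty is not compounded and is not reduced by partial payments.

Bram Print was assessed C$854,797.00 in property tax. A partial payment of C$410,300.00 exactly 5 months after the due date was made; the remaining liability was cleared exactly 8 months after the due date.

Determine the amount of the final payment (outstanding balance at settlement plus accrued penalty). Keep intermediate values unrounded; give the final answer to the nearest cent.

C$606,816.76

Monthly rate = 15.6% ÷ 12 = 1.3%
Balance at month 5: C$854,797.0000 × (1 + 0.013)^5 = C$911,822.3142…
After C$410,300.00 payment: C$911,822.3142… − C$410,300.00 = C$501,522.3142…
Balance at month 8: C$501,522.3142… × (1 + 0.013)^3 = C$521,337.0581…
Penalty: 8 × 1.25% × C$854,797.00 = C$85,479.70
Final settlement = outstanding balance + penalty = C$521,337.0581… + C$85,479.70 = C$606,816.76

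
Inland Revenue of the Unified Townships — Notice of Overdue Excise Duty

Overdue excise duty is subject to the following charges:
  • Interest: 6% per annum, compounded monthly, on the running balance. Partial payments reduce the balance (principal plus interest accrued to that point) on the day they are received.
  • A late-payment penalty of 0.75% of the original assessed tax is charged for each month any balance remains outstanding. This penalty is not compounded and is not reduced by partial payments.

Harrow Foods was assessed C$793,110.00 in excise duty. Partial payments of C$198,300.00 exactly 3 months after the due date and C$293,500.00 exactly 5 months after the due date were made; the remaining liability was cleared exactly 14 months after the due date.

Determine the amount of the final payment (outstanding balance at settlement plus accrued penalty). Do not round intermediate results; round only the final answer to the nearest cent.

C$417,287.11

Monthly rate = 6% ÷ 12 = 0.5%
Balance at month 3: C$793,110.0000 × (1 + 0.005)^3 = C$805,066.2324…
After C$198,300.00 payment: C$805,066.2324… − C$198,300.00 = C$606,766.2324…
Balance at month 5: C$606,766.2324… × (1 + 0.005)^2 = C$612,849.0639…
After C$293,500.00 payment: C$612,849.0639… − C$293,500.00 = C$319,349.0639…
Balance at month 14: C$319,349.0639… × (1 + 0.005)^9 = C$334,010.5643…
Penalty: 14 × 0.75% × C$793,110.00 = C$83,276.55
Final settlement = outstanding balance + penalty = C$334,010.5643… + C$83,276.55 = C$417,287.11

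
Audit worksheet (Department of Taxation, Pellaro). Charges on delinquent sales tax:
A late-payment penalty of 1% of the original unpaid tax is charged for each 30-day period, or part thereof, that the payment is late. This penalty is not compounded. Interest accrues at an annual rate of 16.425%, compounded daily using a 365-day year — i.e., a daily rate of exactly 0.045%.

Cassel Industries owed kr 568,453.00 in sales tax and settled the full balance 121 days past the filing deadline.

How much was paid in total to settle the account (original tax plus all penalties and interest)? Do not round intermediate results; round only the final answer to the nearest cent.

kr 628,678.74

Penalty periods: ⌈121/30⌉ = 5; penalty = 5 × 1% × kr 568,453.00 = kr 28,422.65
Interest: kr 568,453.00 × ((1 + 0.00045)^121 − 1) = kr 568,453.00 × 0.05594674… = kr 31,803.0946…
Total = kr 568,453.00 + kr 28,422.6500 + kr 31,803.0946… = kr 628,678.74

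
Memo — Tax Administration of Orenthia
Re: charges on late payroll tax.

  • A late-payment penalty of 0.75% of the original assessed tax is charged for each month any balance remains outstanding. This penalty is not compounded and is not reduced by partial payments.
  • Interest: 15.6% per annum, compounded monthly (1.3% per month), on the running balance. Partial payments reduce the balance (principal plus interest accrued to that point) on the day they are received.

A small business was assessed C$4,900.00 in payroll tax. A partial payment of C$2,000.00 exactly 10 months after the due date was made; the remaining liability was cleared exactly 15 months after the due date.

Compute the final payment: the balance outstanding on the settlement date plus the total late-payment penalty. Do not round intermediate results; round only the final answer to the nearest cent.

Balance at month 10: C$4,900.0000 × (1 + 0.013)^10 = C$5,575.5862…
After C$2,000.00 payment: C$5,575.5862… − C$2,000.00 = C$3,575.5862…
Balance at month 15: C$3,575.5862… × (1 + 0.013)^5 = C$3,814.1211…
Penalty: 15 × 0.75% × C$4,900.00 = C$551.25
Final settlement = outstanding balance + penalty = C$3,814.1211… + C$551.25 = C$4,365.37

C$4,365.37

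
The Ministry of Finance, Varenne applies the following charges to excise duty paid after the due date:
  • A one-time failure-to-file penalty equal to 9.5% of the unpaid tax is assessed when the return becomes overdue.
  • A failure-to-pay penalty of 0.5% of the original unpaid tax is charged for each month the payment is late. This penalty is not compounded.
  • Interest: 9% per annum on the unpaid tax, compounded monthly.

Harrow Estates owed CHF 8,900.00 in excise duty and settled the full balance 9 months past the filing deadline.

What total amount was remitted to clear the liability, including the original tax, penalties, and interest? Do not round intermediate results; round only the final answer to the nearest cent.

Failure-to-file penalty: 9.5% × CHF 8,900.00 = CHF 845.50
Failure-to-pay penalty: 9 × 0.5% × CHF 8,900.00 = CHF 400.50
Interest (9%/yr ÷ 12 = 0.75%/month): CHF 8,900.00 × ((1 + 0.0075)^9 − 1) = CHF 619.0915…
Total = CHF 8,900.00 + CHF 1,246.0000 + CHF 619.0915… = CHF 10,765.09

CHF 10,765.09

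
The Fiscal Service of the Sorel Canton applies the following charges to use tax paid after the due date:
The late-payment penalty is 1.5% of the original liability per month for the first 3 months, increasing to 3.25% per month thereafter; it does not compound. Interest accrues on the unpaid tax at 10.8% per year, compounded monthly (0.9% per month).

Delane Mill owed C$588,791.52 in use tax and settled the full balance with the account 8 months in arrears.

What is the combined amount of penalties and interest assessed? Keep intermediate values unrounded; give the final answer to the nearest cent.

C$165,926.92

Penalty, months 1–3: 3 × 1.5% × C$588,791.52 = C$26,495.62…
Penalty, months 4–8: 5 × 3.25% × C$588,791.52 = C$95,678.62…
Interest: C$588,791.52 × ((1 + 0.009)^8 − 1) = C$588,791.52 × 0.0743093… = C$43,752.6778…
Penalties + interest = C$122,174.2404 + C$43,752.6778… = C$165,926.92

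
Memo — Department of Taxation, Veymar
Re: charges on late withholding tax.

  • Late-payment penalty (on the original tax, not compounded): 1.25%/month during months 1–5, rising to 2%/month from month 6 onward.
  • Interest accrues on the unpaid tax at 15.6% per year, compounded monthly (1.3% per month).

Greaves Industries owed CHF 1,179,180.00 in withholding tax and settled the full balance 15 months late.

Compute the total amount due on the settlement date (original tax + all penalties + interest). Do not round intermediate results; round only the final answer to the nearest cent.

Penalty, months 1–5: 5 × 1.25% × CHF 1,179,180.00 = CHF 73,698.75
Penalty, months 6–15: 10 × 2% × CHF 1,179,180.00 = CHF 235,836.00
Interest: CHF 1,179,180.00 × ((1 + 0.013)^15 − 1) = CHF 1,179,180.00 × 0.2137848… = CHF 252,090.7137…
Total = CHF 1,179,180.00 + CHF 309,534.7500 + CHF 252,090.7137… = CHF 1,740,805.46

CHF 1,740,805.46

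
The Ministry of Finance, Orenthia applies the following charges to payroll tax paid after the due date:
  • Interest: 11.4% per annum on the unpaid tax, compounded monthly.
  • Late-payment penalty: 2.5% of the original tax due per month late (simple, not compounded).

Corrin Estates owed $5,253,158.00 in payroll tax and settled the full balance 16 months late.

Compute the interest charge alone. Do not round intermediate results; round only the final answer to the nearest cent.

Interest (11.4%/yr ÷ 12 = 0.95%/month): $5,253,158.00 × ((1 + 0.0095)^16 − 1) = $857,973.5956…

$857,973.60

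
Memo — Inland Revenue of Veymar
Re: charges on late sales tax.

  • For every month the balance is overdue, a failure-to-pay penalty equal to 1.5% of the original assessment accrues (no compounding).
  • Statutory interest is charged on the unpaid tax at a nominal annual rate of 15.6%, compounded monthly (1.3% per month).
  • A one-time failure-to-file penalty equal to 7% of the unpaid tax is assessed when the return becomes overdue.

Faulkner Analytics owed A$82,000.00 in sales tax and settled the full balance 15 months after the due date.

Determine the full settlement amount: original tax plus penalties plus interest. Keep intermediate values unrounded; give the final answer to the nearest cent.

A$123,720.35

Failure-to-file penalty: 7% × A$82,000.00 = A$5,740.00
Failure-to-pay penalty: 15 × 1.5% × A$82,000.00 = A$18,450.00
Interest: A$82,000.00 × ((1 + 0.013)^15 − 1) = A$82,000.00 × 0.2137848… = A$17,530.3503…
Total = A$82,000.00 + A$24,190.0000 + A$17,530.3503… = A$123,720.35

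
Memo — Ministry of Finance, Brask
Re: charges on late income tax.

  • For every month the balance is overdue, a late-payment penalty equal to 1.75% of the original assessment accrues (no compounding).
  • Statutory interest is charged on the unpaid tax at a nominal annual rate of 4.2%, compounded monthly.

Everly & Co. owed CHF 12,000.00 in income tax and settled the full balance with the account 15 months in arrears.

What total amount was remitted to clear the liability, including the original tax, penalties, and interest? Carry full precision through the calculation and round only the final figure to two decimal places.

Late-payment penalty: 15 × 1.75% × CHF 12,000.00 = CHF 3,150.00
Interest (4.2%/yr ÷ 12 = 0.35%/month): CHF 12,000.00 × ((1 + 0.0035)^15 − 1) = CHF 645.6716…
Total = CHF 12,000.00 + CHF 3,150.0000 + CHF 645.6716… = CHF 15,795.67

CHF 15,795.67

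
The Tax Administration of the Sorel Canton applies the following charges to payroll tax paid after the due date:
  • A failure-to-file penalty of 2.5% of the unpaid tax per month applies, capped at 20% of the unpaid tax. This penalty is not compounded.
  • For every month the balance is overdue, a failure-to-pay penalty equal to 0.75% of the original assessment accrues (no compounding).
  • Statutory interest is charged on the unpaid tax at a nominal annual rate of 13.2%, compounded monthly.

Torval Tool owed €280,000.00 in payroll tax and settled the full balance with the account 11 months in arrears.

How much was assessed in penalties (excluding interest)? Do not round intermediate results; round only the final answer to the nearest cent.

Failure-to-file: 11 × 2.5% × €280,000.00 = €77,000.00, capped at 20% × €280,000.00 = €56,000.00
Failure-to-pay penalty: 11 × 0.75% × €280,000.00 = €23,100.00
Total penalty = €56,000.00 + €23,100.00 = €79,100.00

€79,100.00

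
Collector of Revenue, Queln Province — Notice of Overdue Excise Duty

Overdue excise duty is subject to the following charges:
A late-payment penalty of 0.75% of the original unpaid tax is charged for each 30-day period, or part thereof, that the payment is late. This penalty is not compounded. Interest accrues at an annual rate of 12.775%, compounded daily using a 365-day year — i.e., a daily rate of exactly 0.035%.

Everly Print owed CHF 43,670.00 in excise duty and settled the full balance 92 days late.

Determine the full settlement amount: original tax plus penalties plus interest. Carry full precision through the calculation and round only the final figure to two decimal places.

Penalty periods: ⌈92/30⌉ = 4; penalty = 4 × 0.75% × CHF 43,670.00 = CHF 1,310.10
Interest: CHF 43,670.00 × ((1 + 0.00035)^92 − 1) = CHF 43,670.00 × 0.03271821… = CHF 1,428.8043…
Total = CHF 43,670.00 + CHF 1,310.1000 + CHF 1,428.8043… = CHF 46,408.90

CHF 46,408.90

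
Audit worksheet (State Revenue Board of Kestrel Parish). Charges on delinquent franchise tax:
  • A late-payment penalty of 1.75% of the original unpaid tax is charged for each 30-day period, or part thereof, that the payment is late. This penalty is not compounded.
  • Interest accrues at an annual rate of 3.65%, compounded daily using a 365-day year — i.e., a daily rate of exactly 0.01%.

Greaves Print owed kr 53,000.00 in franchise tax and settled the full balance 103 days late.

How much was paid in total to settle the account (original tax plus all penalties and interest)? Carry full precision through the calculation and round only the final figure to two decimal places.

kr 57,258.69

Penalty periods: ⌈103/30⌉ = 4; penalty = 4 × 1.75% × kr 53,000.00 = kr 3,710.00
Interest: kr 53,000.00 × ((1 + 0.0001)^103 − 1) = kr 53,000.00 × 0.01035271… = kr 548.6935…
Total = kr 53,000.00 + kr 3,710.0000 + kr 548.6935… = kr 57,258.69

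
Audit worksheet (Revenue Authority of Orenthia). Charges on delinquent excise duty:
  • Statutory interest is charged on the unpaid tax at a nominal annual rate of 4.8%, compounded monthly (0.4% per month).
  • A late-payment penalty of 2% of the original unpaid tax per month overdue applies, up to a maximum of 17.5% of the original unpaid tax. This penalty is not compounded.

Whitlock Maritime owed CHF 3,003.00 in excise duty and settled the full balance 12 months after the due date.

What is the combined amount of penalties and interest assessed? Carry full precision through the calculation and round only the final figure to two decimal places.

Penalty (uncapped): 12 × 2% × CHF 3,003.00 = CHF 720.72; cap = 17.5% × CHF 3,003.00 = CHF 525.53… → penalty = CHF 525.53…
Interest: CHF 3,003.00 × ((1 + 0.004)^12 − 1) = CHF 3,003.00 × 0.0490702… = CHF 147.3578…
Penalties + interest = CHF 525.5250 + CHF 147.3578… = CHF 672.88

CHF 672.88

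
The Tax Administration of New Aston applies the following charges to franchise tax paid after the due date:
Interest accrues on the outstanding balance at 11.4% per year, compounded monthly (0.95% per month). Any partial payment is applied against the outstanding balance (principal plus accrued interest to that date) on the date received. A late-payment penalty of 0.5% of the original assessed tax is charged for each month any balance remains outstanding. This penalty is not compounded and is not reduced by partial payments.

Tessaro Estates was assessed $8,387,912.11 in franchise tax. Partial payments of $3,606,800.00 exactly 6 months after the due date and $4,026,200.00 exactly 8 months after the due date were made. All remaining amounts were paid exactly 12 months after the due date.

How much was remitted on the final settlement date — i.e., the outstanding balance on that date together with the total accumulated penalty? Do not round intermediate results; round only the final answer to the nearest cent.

Balance at month 6: $8,387,912.1100 × (1 + 0.0095)^6 = $8,877,523.0967…
After $3,606,800.00 payment: $8,877,523.0967… − $3,606,800.00 = $5,270,723.0967…
Balance at month 8: $5,270,723.0967… × (1 + 0.0095)^2 = $5,371,342.5183…
After $4,026,200.00 payment: $5,371,342.5183… − $4,026,200.00 = $1,345,142.5183…
Balance at month 12: $1,345,142.5183… × (1 + 0.0095)^4 = $1,396,990.9528…
Penalty: 12 × 0.5% × $8,387,912.11 = $503,274.73…
Final settlement = outstanding balance + penalty = $1,396,990.9528… + $503,274.73… = $1,900,265.68

$1,900,265.68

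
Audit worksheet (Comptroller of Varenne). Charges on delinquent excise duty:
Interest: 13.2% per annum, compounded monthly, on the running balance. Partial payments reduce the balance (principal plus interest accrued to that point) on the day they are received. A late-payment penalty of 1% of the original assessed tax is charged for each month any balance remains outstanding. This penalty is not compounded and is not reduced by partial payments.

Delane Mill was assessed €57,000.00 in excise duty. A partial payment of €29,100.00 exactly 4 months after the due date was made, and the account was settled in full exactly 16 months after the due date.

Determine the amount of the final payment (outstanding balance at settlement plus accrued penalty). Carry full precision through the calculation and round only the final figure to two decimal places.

€43,841.36

Monthly rate = 13.2% ÷ 12 = 1.1%
Balance at month 4: €57,000.0000 × (1 + 0.011)^4 = €59,549.6863…
After €29,100.00 payment: €59,549.6863… − €29,100.00 = €30,449.6863…
Balance at month 16: €30,449.6863… × (1 + 0.011)^12 = €34,721.3570…
Penalty: 16 × 1% × €57,000.00 = €9,120.00
Final settlement = outstanding balance + penalty = €34,721.3570… + €9,120.00 = €43,841.36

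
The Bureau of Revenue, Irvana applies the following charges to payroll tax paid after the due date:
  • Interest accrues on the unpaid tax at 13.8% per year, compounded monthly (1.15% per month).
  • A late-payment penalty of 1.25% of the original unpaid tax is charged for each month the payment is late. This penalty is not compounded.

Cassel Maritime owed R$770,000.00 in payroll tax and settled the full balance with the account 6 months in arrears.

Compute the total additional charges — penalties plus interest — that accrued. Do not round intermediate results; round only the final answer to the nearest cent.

R$112,431.11

Late-payment penalty: 6 × 1.25% × R$770,000.00 = R$57,750.00
Interest: R$770,000.00 × ((1 + 0.0115)^6 − 1) = R$770,000.00 × 0.0710144… = R$54,681.1119…
Penalties + interest = R$57,750.0000 + R$54,681.1119… = R$112,431.11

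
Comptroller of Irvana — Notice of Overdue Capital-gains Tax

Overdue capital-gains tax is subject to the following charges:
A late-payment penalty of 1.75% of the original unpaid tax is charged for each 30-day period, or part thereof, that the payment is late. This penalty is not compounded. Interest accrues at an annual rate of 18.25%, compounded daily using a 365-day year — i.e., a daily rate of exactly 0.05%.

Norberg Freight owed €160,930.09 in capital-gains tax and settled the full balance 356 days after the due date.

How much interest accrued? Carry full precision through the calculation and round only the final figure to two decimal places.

Interest: €160,930.09 × ((1 + 0.0005)^356 − 1) = €160,930.09 × 0.19477217… = €31,344.7029…

€31,344.70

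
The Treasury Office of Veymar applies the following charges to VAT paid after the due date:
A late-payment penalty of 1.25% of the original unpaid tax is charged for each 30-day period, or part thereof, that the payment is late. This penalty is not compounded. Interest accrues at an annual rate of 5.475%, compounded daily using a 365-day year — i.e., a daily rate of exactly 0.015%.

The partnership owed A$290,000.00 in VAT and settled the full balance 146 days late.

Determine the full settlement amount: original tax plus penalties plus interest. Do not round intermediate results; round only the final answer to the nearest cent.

Penalty periods: ⌈146/30⌉ = 5; penalty = 5 × 1.25% × A$290,000.00 = A$18,125.00
Interest: A$290,000.00 × ((1 + 0.00015)^146 − 1) = A$290,000.00 × 0.02213989… = A$6,420.5671…
Total = A$290,000.00 + A$18,125.0000 + A$6,420.5671… = A$314,545.57

A$314,545.57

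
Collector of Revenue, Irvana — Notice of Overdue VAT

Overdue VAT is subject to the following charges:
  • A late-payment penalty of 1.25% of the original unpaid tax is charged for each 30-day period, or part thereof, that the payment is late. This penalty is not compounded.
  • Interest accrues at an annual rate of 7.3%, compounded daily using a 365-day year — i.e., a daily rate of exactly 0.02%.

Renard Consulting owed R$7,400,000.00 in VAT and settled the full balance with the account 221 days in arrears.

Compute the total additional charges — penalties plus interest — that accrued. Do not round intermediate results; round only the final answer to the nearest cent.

Penalty periods: ⌈221/30⌉ = 8; penalty = 8 × 1.25% × R$7,400,000.00 = R$740,000.00
Interest: R$7,400,000.00 × ((1 + 0.0002)^221 − 1) = R$7,400,000.00 × 0.04518675… = R$334,381.9732…
Penalties + interest = R$740,000.0000 + R$334,381.9732… = R$1,074,381.97

R$1,074,381.97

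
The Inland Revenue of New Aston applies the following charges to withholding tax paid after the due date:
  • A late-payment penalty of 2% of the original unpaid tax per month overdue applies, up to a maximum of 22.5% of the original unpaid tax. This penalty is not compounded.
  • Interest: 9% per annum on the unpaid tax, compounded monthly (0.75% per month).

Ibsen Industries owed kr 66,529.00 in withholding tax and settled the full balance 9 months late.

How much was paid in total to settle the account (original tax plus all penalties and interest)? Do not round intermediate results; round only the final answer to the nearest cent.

kr 83,132.03

Penalty: 9 × 2% × kr 66,529.00 = kr 11,975.22 (below the 22.5% cap of kr 14,969.03…)
Interest: kr 66,529.00 × ((1 + 0.0075)^9 − 1) = kr 66,529.00 × 0.0695608… = kr 4,627.8131…
Total = kr 66,529.00 + kr 11,975.2200 + kr 4,627.8131… = kr 83,132.03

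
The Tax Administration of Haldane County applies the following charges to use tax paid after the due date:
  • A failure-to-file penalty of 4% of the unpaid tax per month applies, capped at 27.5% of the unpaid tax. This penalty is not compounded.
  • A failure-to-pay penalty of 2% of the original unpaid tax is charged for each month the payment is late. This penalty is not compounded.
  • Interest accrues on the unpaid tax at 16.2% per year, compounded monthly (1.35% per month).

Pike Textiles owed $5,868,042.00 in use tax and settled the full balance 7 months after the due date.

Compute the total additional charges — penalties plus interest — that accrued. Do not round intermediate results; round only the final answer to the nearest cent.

$3,012,738.06

Failure-to-file: 7 × 4% × $5,868,042.00 = $1,643,051.76, capped at 27.5% × $5,868,042.00 = $1,613,711.55
Failure-to-pay penalty: 7 × 2% × $5,868,042.00 = $821,525.88
Interest: $5,868,042.00 × ((1 + 0.0135)^7 − 1) = $5,868,042.00 × 0.0984145… = $577,500.6254…
Penalties + interest = $2,435,237.4300 + $577,500.6254… = $3,012,738.06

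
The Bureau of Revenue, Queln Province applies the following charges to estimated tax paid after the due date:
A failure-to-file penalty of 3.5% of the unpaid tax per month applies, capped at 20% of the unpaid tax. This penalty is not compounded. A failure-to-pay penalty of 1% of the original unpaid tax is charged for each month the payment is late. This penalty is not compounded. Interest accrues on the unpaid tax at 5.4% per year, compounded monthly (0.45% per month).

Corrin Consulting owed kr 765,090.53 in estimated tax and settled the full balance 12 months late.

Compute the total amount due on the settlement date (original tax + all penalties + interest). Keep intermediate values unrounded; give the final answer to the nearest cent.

kr 1,052,272.43

Failure-to-file: 12 × 3.5% × kr 765,090.53 = kr 321,338.02…, capped at 20% × kr 765,090.53 = kr 153,018.11…
Failure-to-pay penalty: 12 × 1% × kr 765,090.53 = kr 91,810.86…
Interest: kr 765,090.53 × ((1 + 0.0045)^12 − 1) = kr 765,090.53 × 0.0553568… = kr 42,352.9267…
Total = kr 765,090.53 + kr 244,828.9696 + kr 42,352.9267… = kr 1,052,272.43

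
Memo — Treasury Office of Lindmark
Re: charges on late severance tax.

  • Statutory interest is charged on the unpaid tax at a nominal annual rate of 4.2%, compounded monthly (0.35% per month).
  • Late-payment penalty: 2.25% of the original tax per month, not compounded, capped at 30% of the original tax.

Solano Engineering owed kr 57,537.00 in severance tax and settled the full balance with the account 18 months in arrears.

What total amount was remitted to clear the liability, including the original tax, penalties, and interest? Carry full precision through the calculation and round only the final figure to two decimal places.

kr 78,532.81

Penalty (uncapped): 18 × 2.25% × kr 57,537.00 = kr 23,302.49…; cap = 30% × kr 57,537.00 = kr 17,261.10 → penalty = kr 17,261.10
Interest: kr 57,537.00 × ((1 + 0.0035)^18 − 1) = kr 57,537.00 × 0.0649097… = kr 3,734.7094…
Total = kr 57,537.00 + kr 17,261.1000 + kr 3,734.7094… = kr 78,532.81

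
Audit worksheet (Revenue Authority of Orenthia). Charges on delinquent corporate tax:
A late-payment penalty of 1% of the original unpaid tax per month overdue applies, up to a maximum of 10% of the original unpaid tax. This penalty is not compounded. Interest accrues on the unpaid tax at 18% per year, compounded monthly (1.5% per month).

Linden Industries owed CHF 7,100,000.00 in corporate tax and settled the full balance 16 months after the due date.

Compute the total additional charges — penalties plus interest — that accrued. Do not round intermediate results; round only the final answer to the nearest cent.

Penalty (uncapped): 16 × 1% × CHF 7,100,000.00 = CHF 1,136,000.00; cap = 10% × CHF 7,100,000.00 = CHF 710,000.00 → penalty = CHF 710,000.00
Interest: CHF 7,100,000.00 × ((1 + 0.015)^16 − 1) = CHF 7,100,000.00 × 0.2689855… = CHF 1,909,797.3883…
Penalties + interest = CHF 710,000.0000 + CHF 1,909,797.3883… = CHF 2,619,797.39

CHF 2,619,797.39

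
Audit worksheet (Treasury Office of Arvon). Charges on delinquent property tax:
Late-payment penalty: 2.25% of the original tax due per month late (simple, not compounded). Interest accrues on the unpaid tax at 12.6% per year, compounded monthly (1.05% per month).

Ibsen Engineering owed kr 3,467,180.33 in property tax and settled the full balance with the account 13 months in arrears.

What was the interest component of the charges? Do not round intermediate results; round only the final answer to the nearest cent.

kr 504,264.76

Interest: kr 3,467,180.33 × ((1 + 0.0105)^13 − 1) = kr 3,467,180.33 × 0.1454394… = kr 504,264.7593…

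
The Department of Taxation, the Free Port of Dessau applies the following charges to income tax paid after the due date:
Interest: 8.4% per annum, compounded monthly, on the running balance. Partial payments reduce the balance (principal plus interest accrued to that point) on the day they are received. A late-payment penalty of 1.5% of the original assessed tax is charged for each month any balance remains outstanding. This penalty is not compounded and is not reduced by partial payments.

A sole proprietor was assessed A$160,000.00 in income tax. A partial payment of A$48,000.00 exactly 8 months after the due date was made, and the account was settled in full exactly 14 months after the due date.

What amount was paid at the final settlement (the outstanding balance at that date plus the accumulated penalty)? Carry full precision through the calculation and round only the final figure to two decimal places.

A$159,962.20

Monthly rate = 8.4% ÷ 12 = 0.7%
Balance at month 8: A$160,000.0000 × (1 + 0.007)^8 = A$169,182.6203…
After A$48,000.00 payment: A$169,182.6203… − A$48,000.00 = A$121,182.6203…
Balance at month 14: A$121,182.6203… × (1 + 0.007)^6 = A$126,362.1953…
Penalty: 14 × 1.5% × A$160,000.00 = A$33,600.00
Final settlement = outstanding balance + penalty = A$126,362.1953… + A$33,600.00 = A$159,962.20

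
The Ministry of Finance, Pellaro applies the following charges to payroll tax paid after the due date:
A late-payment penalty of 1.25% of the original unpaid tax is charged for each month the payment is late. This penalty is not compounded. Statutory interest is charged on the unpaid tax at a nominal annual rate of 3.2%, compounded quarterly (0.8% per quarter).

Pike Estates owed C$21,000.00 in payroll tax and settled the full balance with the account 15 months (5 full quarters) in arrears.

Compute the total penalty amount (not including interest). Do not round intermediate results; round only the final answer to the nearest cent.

Late-payment penalty: 15 × 1.25% × C$21,000.00 = C$3,937.50

C$3,937.50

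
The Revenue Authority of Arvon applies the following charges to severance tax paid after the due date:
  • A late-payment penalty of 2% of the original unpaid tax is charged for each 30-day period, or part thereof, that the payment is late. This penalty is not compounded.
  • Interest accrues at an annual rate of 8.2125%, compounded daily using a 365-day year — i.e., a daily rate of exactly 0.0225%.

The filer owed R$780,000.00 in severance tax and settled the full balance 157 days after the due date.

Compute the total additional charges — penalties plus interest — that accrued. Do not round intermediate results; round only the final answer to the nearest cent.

R$121,642.73

Penalty periods: ⌈157/30⌉ = 6; penalty = 6 × 2% × R$780,000.00 = R$93,600.00
Interest: R$780,000.00 × ((1 + 0.000225)^157 − 1) = R$780,000.00 × 0.03595222… = R$28,042.7344…
Penalties + interest = R$93,600.0000 + R$28,042.7344… = R$121,642.73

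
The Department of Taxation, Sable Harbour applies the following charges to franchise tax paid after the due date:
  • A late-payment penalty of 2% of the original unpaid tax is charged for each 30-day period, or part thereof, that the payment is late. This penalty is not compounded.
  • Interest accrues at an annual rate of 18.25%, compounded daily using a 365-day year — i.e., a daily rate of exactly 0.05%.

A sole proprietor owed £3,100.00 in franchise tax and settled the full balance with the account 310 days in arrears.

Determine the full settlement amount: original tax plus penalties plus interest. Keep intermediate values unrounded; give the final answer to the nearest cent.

Penalty periods: ⌈310/30⌉ = 11; penalty = 11 × 2% × £3,100.00 = £682.00
Interest: £3,100.00 × ((1 + 0.0005)^310 − 1) = £3,100.00 × 0.16761273… = £519.5995…
Total = £3,100.00 + £682.0000 + £519.5995… = £4,301.60

£4,301.60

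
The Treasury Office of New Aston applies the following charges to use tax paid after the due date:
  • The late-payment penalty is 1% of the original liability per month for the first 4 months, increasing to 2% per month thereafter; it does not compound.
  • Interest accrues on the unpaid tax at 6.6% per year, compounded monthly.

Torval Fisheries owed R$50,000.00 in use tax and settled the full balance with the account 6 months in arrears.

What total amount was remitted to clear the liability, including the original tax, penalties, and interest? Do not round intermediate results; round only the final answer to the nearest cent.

R$55,672.85

Penalty, months 1–4: 4 × 1% × R$50,000.00 = R$2,000.00
Penalty, months 5–6: 2 × 2% × R$50,000.00 = R$2,000.00
Interest (6.6%/yr ÷ 12 = 0.55%/month): R$50,000.00 × ((1 + 0.0055)^6 − 1) = R$1,672.8546…
Total = R$50,000.00 + R$4,000.0000 + R$1,672.8546… = R$55,672.85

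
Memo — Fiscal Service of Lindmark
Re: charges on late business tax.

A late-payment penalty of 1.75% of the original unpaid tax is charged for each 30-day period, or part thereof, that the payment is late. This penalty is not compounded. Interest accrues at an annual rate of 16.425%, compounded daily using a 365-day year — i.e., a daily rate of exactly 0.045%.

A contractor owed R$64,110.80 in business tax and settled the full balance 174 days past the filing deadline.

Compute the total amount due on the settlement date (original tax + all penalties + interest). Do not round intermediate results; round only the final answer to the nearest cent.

R$76,062.85

Penalty periods: ⌈174/30⌉ = 6; penalty = 6 × 1.75% × R$64,110.80 = R$6,731.63…
Interest: R$64,110.80 × ((1 + 0.00045)^174 − 1) = R$64,110.80 × 0.08142800… = R$5,220.4141…
Total = R$64,110.80 + R$6,731.6340 + R$5,220.4141… = R$76,062.85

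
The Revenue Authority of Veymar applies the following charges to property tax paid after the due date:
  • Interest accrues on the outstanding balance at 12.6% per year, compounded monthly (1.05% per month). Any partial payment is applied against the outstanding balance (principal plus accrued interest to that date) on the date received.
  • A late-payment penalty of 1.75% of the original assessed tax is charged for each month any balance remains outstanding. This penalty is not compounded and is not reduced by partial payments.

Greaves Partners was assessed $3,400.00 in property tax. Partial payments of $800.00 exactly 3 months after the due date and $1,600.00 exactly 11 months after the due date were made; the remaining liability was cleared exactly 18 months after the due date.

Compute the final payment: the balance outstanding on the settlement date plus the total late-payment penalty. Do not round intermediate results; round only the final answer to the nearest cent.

$2,517.23

Balance at month 3: $3,400.0000 × (1 + 0.0105)^3 = $3,508.2285…
After $800.00 payment: $3,508.2285… − $800.00 = $2,708.2285…
Balance at month 11: $2,708.2285… × (1 + 0.0105)^8 = $2,944.2579…
After $1,600.00 payment: $2,944.2579… − $1,600.00 = $1,344.2579…
Balance at month 18: $1,344.2579… × (1 + 0.0105)^7 = $1,446.2282…
Penalty: 18 × 1.75% × $3,400.00 = $1,071.00
Final settlement = outstanding balance + penalty = $1,446.2282… + $1,071.00 = $2,517.23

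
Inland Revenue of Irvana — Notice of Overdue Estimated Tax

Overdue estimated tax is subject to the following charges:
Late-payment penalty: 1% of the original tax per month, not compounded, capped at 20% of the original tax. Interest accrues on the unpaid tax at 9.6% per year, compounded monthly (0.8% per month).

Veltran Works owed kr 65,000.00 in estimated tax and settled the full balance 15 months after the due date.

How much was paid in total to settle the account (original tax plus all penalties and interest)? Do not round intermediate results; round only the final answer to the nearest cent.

kr 83,002.31

Penalty: 15 × 1% × kr 65,000.00 = kr 9,750.00 (below the 20% cap of kr 13,000.00)
Interest: kr 65,000.00 × ((1 + 0.008)^15 − 1) = kr 65,000.00 × 0.1269587… = kr 8,252.3123…
Total = kr 65,000.00 + kr 9,750.0000 + kr 8,252.3123… = kr 83,002.31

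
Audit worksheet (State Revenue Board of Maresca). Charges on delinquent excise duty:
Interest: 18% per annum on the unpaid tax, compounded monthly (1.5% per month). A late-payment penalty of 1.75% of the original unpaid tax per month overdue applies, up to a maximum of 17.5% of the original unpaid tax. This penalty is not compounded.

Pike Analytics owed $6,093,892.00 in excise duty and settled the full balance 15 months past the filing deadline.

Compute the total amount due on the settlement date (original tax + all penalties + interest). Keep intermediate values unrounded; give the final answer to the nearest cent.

$8,685,210.29

Penalty (uncapped): 15 × 1.75% × $6,093,892.00 = $1,599,646.65; cap = 17.5% × $6,093,892.00 = $1,066,431.10 → penalty = $1,066,431.10
Interest: $6,093,892.00 × ((1 + 0.015)^15 − 1) = $6,093,892.00 × 0.2502321… = $1,524,887.1891…
Total = $6,093,892.00 + $1,066,431.1000 + $1,524,887.1891… = $8,685,210.29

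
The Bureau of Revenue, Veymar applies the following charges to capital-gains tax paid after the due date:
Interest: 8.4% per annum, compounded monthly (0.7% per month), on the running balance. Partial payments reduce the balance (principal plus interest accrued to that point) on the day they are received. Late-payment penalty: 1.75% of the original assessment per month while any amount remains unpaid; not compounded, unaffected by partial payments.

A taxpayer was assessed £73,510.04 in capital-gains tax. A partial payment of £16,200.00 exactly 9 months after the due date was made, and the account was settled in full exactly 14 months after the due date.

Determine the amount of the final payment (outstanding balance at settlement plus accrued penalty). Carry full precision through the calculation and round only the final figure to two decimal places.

£82,286.13

Balance at month 9: £73,510.0400 × (1 + 0.007)^9 = £78,272.9846…
After £16,200.00 payment: £78,272.9846… − £16,200.00 = £62,072.9846…
Balance at month 14: £62,072.9846… × (1 + 0.007)^5 = £64,276.1685…
Penalty: 14 × 1.75% × £73,510.04 = £18,009.96…
Final settlement = outstanding balance + penalty = £64,276.1685… + £18,009.96… = £82,286.13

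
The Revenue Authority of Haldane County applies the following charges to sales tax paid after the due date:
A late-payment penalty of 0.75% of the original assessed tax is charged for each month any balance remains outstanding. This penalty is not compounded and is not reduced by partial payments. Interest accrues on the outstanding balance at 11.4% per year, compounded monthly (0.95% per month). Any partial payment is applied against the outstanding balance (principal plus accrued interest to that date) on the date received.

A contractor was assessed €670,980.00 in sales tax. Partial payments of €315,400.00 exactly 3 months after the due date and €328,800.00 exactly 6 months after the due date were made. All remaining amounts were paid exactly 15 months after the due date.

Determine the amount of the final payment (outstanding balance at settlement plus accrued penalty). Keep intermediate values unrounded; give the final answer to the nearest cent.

€137,407.89

Balance at month 3: €670,980.0000 × (1 + 0.0095)^3 = €690,285.1731…
After €315,400.00 payment: €690,285.1731… − €315,400.00 = €374,885.1731…
Balance at month 6: €374,885.1731… × (1 + 0.0095)^3 = €385,671.2221…
After €328,800.00 payment: €385,671.2221… − €328,800.00 = €56,871.2221…
Balance at month 15: €56,871.2221… × (1 + 0.0095)^9 = €61,922.6410…
Penalty: 15 × 0.75% × €670,980.00 = €75,485.25
Final settlement = outstanding balance + penalty = €61,922.6410… + €75,485.25 = €137,407.89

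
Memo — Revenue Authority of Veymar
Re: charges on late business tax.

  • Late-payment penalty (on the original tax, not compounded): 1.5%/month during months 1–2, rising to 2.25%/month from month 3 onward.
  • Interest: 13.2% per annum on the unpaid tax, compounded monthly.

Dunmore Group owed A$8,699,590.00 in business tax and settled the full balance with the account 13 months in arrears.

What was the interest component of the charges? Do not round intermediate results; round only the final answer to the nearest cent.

Interest (13.2%/yr ÷ 12 = 1.1%/month): A$8,699,590.00 × ((1 + 0.011)^13 − 1) = A$1,329,552.6385…

A$1,329,552.64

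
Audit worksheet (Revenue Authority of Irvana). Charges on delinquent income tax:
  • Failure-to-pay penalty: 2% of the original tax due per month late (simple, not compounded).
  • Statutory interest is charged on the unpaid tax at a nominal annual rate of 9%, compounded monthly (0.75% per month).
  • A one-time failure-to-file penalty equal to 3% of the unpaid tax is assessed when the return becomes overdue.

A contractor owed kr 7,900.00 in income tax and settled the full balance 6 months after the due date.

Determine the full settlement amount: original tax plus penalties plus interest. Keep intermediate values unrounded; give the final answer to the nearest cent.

Failure-to-file penalty: 3% × kr 7,900.00 = kr 237.00
Failure-to-pay penalty = 2% × kr 7,900.00 × 6 mo = kr 948.00
Interest: kr 7,900.00 × ((1 + 0.0075)^6 − 1) = kr 7,900.00 × 0.0458522… = kr 362.2327…
Total = kr 7,900.00 + kr 1,185.0000 + kr 362.2327… = kr 9,447.23

kr 9,447.23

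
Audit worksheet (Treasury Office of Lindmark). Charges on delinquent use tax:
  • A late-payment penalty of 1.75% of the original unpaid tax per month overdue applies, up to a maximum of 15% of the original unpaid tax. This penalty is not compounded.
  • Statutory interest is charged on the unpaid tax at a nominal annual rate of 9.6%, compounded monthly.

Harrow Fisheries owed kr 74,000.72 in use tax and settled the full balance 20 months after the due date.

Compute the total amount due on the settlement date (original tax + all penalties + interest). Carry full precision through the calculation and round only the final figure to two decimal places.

Penalty (uncapped): 20 × 1.75% × kr 74,000.72 = kr 25,900.25…; cap = 15% × kr 74,000.72 = kr 11,100.11… → penalty = kr 11,100.11…
Interest (9.6%/yr ÷ 12 = 0.8%/month): kr 74,000.72 × ((1 + 0.008)^20 − 1) = kr 12,784.6636…
Total = kr 74,000.72 + kr 11,100.1080 + kr 12,784.6636… = kr 97,885.49

kr 97,885.49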